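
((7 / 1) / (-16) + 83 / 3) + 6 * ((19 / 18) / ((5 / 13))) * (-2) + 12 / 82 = -54689 / 9840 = -5.56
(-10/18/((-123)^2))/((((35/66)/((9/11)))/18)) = -12/11767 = -0.00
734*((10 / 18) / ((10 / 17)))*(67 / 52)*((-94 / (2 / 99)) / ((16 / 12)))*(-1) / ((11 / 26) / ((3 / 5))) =176819499 / 40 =4420487.48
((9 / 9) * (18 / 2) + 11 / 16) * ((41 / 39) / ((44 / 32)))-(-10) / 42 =15305 / 2002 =7.64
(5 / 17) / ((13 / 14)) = 70 / 221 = 0.32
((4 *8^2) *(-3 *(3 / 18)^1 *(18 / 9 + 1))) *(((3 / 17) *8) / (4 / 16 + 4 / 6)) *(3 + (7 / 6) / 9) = -346112 / 187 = -1850.87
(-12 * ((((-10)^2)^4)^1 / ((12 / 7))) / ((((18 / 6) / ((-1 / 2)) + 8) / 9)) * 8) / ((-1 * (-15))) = -1680000000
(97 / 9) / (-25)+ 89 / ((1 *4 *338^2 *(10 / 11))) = -88609289 / 205639200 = -0.43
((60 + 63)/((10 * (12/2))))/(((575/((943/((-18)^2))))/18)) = 1681/9000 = 0.19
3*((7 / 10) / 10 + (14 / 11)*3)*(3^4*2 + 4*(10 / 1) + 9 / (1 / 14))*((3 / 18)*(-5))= -175357 / 55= -3188.31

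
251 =251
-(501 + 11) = -512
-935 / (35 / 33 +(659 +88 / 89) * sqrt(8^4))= -2746095 / 124059883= -0.02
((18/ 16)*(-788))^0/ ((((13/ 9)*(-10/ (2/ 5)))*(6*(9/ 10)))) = -1/ 195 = -0.01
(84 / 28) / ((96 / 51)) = 51 / 32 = 1.59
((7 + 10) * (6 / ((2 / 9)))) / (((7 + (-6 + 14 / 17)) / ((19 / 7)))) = 148257 / 217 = 683.21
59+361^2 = 130380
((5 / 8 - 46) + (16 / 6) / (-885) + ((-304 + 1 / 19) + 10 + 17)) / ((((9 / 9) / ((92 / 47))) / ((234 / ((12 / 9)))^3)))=-14375047712497407 / 4214960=-3410482593.55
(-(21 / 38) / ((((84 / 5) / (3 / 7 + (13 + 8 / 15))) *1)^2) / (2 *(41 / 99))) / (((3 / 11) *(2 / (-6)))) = 65011969 / 12825456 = 5.07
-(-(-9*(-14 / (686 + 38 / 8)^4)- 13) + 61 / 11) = -1321025489893292 / 71231766614019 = -18.55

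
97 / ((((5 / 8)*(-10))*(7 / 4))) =-1552 / 175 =-8.87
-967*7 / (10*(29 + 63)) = -6769 / 920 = -7.36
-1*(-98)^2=-9604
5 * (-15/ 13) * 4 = -300/ 13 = -23.08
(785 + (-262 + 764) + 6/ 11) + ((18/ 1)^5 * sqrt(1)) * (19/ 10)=197530671/ 55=3591466.75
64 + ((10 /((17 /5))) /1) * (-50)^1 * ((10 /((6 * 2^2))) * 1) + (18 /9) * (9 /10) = 1154 /255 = 4.53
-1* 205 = -205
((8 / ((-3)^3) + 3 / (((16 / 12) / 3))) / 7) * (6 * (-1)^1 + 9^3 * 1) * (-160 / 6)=-3359540 / 189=-17775.34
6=6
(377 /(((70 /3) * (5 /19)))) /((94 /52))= 279357 /8225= 33.96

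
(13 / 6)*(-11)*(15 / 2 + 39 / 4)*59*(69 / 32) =-13389519 / 256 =-52302.81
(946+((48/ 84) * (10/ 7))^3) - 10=110183464/ 117649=936.54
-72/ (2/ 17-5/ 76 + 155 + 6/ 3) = -31008/ 67637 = -0.46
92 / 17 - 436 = -7320 / 17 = -430.59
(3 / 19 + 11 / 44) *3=93 / 76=1.22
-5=-5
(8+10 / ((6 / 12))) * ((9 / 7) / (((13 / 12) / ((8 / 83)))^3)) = 31850496 / 1256216039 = 0.03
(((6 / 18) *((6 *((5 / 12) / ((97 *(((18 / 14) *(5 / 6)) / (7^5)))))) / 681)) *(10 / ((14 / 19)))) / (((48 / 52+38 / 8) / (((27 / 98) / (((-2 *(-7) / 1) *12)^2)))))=1729 / 374146848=0.00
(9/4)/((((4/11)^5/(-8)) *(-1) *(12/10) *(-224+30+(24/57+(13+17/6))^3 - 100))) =447382767645/758643653248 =0.59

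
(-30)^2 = 900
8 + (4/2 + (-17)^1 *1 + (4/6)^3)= -6.70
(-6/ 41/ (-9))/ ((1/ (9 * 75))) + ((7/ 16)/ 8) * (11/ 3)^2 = 553127/ 47232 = 11.71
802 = 802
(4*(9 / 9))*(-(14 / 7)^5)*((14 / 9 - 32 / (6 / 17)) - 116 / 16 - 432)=608672 / 9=67630.22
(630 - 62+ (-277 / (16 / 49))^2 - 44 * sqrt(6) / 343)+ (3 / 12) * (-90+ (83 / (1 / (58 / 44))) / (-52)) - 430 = 26348574015 / 36608 - 44 * sqrt(6) / 343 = 719748.76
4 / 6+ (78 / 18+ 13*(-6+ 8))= 31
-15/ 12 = -5/ 4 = -1.25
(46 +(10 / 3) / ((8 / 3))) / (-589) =-0.08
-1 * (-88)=88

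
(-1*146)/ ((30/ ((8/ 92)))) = -146/ 345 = -0.42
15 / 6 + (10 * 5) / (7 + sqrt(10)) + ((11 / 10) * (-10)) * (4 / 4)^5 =37 / 78 - 50 * sqrt(10) / 39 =-3.58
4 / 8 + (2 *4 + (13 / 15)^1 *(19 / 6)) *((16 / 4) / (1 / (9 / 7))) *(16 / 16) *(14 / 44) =18.08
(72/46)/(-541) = -36/12443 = -0.00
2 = 2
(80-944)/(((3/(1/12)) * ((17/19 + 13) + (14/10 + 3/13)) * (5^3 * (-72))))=247/1438050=0.00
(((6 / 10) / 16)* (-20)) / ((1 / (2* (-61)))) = 183 / 2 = 91.50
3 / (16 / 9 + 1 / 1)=27 / 25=1.08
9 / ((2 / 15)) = 135 / 2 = 67.50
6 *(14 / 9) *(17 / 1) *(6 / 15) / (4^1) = 15.87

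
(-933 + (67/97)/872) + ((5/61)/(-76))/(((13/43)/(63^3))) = -2325850681265/1274427128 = -1825.02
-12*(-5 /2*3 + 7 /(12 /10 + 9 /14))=1910 /43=44.42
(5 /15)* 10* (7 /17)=70 /51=1.37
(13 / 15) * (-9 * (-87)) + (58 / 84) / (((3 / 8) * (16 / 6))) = 142651 / 210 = 679.29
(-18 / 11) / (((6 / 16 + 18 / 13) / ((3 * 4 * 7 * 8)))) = -419328 / 671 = -624.93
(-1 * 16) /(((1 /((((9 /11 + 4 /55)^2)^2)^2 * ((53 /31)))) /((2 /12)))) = -1.81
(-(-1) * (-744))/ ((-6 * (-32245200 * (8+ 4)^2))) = -31/ 1160827200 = -0.00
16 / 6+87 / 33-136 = -4313 / 33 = -130.70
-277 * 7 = -1939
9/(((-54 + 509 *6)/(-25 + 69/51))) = -603/8500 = -0.07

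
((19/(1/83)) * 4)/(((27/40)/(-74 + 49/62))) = -684157.99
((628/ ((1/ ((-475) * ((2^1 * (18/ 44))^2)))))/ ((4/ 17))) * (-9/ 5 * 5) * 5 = 4621039875/ 121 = 38190412.19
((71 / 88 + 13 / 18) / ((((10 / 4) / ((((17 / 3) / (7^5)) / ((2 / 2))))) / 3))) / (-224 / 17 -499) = -49997 / 41392903860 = -0.00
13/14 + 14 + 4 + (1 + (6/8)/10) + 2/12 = 16943/840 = 20.17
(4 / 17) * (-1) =-4 / 17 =-0.24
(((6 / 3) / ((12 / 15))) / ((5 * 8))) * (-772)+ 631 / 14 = -89 / 28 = -3.18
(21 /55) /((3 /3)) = 21 /55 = 0.38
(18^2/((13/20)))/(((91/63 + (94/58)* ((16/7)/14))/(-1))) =-291.66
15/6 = 5/2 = 2.50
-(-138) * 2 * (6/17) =1656/17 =97.41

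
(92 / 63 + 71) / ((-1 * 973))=-4565 / 61299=-0.07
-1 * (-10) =10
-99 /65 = -1.52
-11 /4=-2.75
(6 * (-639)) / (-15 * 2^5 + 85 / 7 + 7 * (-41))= 13419 / 2642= 5.08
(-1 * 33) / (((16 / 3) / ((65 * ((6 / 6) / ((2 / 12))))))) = -19305 / 8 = -2413.12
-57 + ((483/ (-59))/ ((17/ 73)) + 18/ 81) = -829864/ 9027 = -91.93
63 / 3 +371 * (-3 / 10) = -903 / 10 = -90.30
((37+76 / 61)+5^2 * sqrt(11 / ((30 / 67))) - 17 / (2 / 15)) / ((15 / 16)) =-87112 / 915+8 * sqrt(22110) / 9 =36.97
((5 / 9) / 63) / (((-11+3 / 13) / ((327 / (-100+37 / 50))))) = 35425 / 13132098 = 0.00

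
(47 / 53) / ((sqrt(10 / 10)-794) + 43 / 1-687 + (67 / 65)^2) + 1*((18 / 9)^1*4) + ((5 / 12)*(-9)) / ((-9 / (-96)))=-10289552431 / 321542308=-32.00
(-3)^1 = -3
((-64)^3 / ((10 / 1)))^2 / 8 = 2147483648 / 25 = 85899345.92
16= 16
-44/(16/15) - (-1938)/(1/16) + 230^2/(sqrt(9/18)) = 123867/4 + 52900 *sqrt(2) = 105778.65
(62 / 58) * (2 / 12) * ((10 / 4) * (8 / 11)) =310 / 957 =0.32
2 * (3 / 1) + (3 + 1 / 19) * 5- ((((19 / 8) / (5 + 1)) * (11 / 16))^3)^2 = 82897300692603747917 / 3898709902419296256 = 21.26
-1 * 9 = -9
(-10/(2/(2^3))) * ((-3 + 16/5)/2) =-4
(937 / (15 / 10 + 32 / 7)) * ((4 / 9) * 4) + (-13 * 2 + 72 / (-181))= 34334558 / 138465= 247.97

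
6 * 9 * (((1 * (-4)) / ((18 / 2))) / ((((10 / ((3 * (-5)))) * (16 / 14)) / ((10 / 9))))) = 35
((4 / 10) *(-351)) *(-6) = 4212 / 5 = 842.40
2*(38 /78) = 0.97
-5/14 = -0.36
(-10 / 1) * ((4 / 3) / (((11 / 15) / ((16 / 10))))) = -320 / 11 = -29.09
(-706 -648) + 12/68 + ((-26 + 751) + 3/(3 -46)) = -459721/731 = -628.89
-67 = -67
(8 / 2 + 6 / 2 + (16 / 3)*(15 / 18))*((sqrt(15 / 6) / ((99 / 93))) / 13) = 3193*sqrt(10) / 7722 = 1.31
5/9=0.56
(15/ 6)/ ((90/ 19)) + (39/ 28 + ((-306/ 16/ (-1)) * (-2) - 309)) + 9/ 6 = -86645/ 252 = -343.83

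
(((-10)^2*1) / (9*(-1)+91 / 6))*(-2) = -1200 / 37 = -32.43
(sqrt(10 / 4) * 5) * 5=25 * sqrt(10) / 2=39.53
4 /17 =0.24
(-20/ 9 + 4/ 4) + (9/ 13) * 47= 3664/ 117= 31.32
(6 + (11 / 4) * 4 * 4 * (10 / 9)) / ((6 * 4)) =247 / 108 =2.29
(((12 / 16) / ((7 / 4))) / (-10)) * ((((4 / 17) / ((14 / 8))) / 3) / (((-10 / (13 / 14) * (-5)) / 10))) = -52 / 145775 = -0.00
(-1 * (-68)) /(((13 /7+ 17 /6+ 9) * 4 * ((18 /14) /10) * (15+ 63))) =1666 /13455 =0.12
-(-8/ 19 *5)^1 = 40/ 19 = 2.11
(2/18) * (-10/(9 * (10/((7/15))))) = -7/1215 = -0.01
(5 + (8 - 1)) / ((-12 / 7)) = -7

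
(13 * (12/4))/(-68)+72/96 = 3/17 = 0.18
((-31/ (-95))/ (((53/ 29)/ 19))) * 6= 20.35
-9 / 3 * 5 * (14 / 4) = -105 / 2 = -52.50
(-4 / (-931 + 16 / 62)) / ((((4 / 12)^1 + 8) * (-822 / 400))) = -992 / 3952861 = -0.00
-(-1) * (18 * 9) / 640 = 81 / 320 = 0.25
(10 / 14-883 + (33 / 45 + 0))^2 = 8567908969 / 11025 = 777134.60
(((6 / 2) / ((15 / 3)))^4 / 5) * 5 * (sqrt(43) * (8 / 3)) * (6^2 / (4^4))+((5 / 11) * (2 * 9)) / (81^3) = 10 / 649539+243 * sqrt(43) / 5000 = 0.32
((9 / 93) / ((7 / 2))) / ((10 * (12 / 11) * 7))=11 / 30380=0.00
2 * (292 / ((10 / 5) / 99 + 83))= 57816 / 8219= 7.03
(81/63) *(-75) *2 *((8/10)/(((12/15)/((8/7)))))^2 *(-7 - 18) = 2160000/343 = 6297.38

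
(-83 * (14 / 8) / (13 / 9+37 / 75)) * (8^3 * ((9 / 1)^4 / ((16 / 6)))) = -10292240700 / 109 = -94424226.61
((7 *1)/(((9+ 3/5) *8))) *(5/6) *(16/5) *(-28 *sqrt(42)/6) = -245 *sqrt(42)/216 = -7.35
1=1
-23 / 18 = -1.28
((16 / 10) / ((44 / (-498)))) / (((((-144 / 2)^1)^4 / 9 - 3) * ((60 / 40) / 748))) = -45152 / 14929905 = -0.00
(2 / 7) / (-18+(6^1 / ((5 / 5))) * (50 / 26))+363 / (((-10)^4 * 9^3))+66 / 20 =387671929 / 119070000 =3.26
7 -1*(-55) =62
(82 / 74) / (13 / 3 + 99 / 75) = 3075 / 15688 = 0.20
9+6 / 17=159 / 17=9.35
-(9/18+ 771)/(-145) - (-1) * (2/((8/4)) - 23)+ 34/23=-101391/6670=-15.20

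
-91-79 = -170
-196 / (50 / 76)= -7448 / 25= -297.92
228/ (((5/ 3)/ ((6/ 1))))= 4104/ 5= 820.80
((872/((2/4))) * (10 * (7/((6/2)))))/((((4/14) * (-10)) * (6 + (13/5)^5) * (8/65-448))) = 1084890625/4258099431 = 0.25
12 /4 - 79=-76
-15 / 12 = -5 / 4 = -1.25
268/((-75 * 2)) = -134/75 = -1.79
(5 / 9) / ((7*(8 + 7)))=1 / 189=0.01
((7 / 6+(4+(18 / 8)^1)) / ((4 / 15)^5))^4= 257572912525344944000244140625 / 281474976710656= 915082809617277.86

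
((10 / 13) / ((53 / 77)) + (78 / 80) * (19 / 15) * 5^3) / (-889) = -857075 / 4900168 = -0.17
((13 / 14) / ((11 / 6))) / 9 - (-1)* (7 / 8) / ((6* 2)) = 955 / 7392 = 0.13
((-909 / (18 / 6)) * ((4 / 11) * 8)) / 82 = -4848 / 451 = -10.75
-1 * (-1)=1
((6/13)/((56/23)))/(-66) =-23/8008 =-0.00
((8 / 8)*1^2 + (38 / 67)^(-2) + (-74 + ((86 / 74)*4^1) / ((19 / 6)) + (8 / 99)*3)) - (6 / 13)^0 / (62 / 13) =-3738010699 / 54656844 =-68.39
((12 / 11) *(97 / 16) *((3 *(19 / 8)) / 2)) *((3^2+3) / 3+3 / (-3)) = 49761 / 704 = 70.68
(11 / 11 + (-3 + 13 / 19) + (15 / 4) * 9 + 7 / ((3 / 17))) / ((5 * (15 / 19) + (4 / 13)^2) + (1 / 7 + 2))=19447337 / 1668216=11.66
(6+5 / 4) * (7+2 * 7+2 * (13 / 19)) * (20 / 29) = 2125 / 19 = 111.84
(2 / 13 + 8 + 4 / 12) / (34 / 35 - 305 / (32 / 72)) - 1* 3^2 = -9.01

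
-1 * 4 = -4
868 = 868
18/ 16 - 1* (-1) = 17/ 8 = 2.12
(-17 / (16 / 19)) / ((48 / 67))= -21641 / 768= -28.18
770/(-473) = -70/43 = -1.63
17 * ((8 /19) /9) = 136 /171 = 0.80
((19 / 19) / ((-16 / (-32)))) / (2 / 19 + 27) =38 / 515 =0.07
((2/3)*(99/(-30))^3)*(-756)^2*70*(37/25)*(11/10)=-4876369585164/3125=-1560438267.25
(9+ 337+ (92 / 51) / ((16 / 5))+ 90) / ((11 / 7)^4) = 213830659 / 2986764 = 71.59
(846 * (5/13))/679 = 4230/8827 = 0.48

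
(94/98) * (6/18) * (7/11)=47/231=0.20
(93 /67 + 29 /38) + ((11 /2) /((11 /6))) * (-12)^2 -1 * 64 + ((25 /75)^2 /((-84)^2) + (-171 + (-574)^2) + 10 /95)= 26651142902929 /80840592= 329675.26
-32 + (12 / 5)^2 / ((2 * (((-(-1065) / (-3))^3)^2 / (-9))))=-1601253549012500648 / 50039173406640625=-32.00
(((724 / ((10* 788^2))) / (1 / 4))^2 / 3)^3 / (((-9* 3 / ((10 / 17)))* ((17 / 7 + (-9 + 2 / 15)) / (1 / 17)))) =246132798289567 / 3243960234860228443603204228121174640000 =0.00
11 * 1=11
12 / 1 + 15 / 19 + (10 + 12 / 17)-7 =5328 / 323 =16.50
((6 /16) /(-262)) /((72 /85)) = -85 /50304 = -0.00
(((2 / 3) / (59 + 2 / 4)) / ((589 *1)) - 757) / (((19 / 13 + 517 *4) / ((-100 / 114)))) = 103464827050 / 322447547583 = 0.32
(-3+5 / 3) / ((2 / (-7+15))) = -5.33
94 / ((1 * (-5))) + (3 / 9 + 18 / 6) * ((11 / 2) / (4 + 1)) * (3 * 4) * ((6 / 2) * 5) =3206 / 5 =641.20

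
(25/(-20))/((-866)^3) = 5/2597847584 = 0.00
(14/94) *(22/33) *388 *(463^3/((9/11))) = 4673409073.24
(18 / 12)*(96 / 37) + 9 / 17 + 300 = 191481 / 629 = 304.42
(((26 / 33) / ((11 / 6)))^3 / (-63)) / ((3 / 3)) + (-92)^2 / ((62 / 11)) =5195587224488 / 3459858633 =1501.68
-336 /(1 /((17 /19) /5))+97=3503 /95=36.87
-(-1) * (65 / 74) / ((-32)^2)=65 / 75776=0.00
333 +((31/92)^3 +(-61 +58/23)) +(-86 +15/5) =149165471/778688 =191.56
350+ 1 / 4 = 1401 / 4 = 350.25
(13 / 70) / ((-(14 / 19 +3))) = -247 / 4970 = -0.05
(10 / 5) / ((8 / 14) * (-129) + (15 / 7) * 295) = 14 / 3909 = 0.00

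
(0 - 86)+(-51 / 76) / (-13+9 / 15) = -85.95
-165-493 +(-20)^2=-258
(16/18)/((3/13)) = 104/27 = 3.85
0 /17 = 0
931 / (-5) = -931 / 5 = -186.20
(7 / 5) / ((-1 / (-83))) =581 / 5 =116.20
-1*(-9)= 9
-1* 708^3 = -354894912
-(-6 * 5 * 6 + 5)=175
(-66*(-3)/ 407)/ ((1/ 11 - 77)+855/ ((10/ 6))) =22/ 19721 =0.00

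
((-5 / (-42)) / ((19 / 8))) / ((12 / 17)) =85 / 1197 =0.07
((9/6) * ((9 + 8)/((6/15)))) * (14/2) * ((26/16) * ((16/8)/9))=161.15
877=877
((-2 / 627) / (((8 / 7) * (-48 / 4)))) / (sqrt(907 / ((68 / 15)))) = 0.00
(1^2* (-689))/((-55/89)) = 1114.93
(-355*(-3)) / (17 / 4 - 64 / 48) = 2556 / 7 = 365.14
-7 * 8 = -56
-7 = -7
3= 3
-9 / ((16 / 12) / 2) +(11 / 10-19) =-157 / 5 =-31.40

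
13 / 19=0.68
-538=-538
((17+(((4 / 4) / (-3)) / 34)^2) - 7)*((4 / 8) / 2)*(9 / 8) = 104041 / 36992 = 2.81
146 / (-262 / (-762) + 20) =55626 / 7751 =7.18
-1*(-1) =1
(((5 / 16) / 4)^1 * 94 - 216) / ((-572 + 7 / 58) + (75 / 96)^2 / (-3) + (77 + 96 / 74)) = 687784416 / 1627643297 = 0.42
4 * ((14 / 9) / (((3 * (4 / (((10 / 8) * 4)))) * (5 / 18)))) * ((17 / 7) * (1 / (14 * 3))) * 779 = 26486 / 63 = 420.41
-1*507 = -507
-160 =-160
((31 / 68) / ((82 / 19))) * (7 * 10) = 20615 / 2788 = 7.39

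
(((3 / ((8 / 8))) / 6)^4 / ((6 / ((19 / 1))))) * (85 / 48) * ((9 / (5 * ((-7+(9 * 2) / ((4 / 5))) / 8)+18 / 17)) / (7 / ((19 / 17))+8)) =521645 / 25348256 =0.02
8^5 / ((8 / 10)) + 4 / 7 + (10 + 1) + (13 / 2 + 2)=573721 / 14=40980.07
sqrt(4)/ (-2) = -1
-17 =-17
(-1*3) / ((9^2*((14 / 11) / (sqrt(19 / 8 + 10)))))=-0.10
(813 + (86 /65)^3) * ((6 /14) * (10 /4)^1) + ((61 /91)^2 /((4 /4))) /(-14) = 16456499641 /18839275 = 873.52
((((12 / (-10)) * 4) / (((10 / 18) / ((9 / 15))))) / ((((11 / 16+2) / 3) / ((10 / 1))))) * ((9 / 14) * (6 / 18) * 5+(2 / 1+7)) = -4385664 / 7525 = -582.81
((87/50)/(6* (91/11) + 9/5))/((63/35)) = 319/16974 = 0.02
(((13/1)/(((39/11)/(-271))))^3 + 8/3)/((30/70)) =-185431694483/81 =-2289280178.80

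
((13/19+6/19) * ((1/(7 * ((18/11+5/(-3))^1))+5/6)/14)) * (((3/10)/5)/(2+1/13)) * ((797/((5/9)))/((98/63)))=-7.39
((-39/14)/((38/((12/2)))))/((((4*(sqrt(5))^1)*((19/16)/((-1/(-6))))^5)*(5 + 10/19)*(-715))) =4096*sqrt(5)/13513000780125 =0.00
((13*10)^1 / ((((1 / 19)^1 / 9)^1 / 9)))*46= 9203220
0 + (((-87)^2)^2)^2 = 3282116715437121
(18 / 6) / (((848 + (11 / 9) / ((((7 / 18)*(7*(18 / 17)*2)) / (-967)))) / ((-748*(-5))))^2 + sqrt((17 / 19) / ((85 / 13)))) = -199473517601017741940443200 / 305881181670373141732707581 + 71041479874835675014656000*sqrt(1235) / 305881181670373141732707581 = 7.51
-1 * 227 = -227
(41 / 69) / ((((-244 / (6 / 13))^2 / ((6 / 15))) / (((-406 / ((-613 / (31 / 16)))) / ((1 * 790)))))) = 774039 / 560340177623200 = 0.00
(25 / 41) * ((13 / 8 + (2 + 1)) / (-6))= -0.47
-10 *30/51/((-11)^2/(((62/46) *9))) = -27900/47311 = -0.59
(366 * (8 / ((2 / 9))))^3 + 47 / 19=43461464799791 / 19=2287445515778.47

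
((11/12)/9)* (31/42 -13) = -5665/4536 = -1.25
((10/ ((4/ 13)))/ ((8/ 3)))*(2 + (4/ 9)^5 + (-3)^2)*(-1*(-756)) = 296006165/ 2916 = 101511.03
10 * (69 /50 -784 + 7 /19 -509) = -1226689 /95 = -12912.52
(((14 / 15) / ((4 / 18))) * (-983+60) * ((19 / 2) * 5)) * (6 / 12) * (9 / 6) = -1104831 / 8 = -138103.88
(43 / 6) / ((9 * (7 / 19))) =817 / 378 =2.16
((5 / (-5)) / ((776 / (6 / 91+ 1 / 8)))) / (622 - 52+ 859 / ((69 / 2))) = -9591 / 23189164544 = -0.00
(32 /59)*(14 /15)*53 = 23744 /885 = 26.83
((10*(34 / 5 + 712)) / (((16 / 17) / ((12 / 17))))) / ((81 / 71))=42529 / 9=4725.44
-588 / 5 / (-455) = 84 / 325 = 0.26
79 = 79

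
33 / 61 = 0.54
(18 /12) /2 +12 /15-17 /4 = -2.70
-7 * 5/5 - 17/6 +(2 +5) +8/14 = -95/42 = -2.26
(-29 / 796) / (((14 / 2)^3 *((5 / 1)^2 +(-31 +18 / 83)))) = 2407 / 131053440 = 0.00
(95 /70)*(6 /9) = 19 /21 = 0.90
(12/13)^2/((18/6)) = 48/169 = 0.28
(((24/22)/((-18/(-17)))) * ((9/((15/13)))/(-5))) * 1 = -442/275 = -1.61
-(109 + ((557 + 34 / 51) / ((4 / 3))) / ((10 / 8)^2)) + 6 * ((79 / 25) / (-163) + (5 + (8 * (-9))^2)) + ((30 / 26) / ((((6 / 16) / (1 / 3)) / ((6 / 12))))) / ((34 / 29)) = 16619737573 / 540345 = 30757.64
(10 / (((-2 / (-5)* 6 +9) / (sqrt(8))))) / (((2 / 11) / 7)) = 3850* sqrt(2) / 57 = 95.52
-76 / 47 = -1.62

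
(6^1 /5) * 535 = 642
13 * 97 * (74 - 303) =-288769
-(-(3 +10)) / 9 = 13 / 9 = 1.44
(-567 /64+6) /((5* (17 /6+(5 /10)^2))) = -549 /2960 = -0.19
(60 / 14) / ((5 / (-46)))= -276 / 7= -39.43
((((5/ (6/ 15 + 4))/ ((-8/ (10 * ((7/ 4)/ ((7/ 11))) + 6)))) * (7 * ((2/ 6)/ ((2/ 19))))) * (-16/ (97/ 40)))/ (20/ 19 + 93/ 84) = 1185163000/ 3677949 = 322.23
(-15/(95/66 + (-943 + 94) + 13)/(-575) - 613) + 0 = -3882935293/6334315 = -613.00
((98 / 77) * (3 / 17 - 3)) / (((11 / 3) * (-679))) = 288 / 199529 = 0.00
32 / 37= 0.86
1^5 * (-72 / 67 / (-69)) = 24 / 1541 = 0.02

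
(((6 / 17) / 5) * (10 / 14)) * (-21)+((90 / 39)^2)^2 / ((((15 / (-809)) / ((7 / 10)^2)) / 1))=-750.55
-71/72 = -0.99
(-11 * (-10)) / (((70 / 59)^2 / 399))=2182587 / 70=31179.81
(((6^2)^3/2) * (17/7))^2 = 157272523776/49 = 3209643342.37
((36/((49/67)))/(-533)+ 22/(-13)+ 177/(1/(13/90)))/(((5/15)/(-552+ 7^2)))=-9372619817/261170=-35887.05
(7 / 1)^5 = 16807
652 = 652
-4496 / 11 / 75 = -4496 / 825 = -5.45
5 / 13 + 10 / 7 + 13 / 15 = 3658 / 1365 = 2.68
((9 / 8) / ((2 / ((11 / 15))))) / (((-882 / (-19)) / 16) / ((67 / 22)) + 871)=42009 / 88799660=0.00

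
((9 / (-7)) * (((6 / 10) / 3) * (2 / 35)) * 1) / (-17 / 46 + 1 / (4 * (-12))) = 19872 / 527975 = 0.04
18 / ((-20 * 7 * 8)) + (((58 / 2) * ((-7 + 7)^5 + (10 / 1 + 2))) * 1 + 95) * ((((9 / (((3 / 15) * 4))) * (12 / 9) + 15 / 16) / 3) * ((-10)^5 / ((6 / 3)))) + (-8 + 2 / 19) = -1252028834171 / 10640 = -117671882.91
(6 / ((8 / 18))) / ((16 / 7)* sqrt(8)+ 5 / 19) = -125685 / 1476206+ 1091664* sqrt(2) / 738103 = 2.01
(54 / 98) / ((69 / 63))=81 / 161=0.50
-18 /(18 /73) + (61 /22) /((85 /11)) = -12349 /170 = -72.64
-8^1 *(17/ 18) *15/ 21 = -340/ 63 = -5.40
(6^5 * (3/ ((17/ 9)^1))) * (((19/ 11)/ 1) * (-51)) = -11967264/ 11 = -1087933.09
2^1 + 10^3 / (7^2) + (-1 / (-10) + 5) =13479 / 490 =27.51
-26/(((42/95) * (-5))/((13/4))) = 3211/84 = 38.23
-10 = -10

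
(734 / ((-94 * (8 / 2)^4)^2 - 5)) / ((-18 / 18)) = -734 / 579076091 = -0.00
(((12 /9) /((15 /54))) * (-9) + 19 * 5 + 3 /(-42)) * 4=7242 /35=206.91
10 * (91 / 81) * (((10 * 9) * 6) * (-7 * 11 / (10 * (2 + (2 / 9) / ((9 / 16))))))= -1891890 / 97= -19504.02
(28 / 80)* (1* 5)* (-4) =-7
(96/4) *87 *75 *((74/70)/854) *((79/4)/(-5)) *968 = -2215470312/2989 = -741207.87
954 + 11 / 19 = 954.58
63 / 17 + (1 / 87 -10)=-9292 / 1479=-6.28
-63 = -63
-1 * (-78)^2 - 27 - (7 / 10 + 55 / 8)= -244743 / 40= -6118.58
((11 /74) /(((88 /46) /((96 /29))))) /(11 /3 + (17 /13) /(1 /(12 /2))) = 10764 /481777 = 0.02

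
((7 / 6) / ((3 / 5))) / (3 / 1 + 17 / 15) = 175 / 372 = 0.47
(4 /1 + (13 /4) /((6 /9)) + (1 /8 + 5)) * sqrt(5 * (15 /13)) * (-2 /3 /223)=-140 * sqrt(39) /8697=-0.10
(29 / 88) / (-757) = -29 / 66616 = -0.00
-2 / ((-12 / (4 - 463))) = -153 / 2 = -76.50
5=5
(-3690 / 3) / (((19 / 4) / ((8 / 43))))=-48.18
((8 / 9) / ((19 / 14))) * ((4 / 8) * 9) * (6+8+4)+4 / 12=3043 / 57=53.39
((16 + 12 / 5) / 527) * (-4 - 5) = -828 / 2635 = -0.31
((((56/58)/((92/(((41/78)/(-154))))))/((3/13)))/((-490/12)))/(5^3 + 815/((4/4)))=0.00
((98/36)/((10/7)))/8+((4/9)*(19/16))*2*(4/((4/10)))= 1727/160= 10.79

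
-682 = -682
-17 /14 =-1.21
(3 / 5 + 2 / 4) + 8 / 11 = 201 / 110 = 1.83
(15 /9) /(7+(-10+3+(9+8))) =5 /51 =0.10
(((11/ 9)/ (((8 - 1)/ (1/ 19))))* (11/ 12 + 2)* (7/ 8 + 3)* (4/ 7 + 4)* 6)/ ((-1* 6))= -1705/ 3591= -0.47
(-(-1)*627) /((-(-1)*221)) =627 /221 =2.84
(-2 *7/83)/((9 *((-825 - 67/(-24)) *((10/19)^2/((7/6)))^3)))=16136737183/9476068500000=0.00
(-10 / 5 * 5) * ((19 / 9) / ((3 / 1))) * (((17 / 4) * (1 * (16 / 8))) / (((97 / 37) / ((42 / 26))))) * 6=-836570 / 3783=-221.14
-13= -13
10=10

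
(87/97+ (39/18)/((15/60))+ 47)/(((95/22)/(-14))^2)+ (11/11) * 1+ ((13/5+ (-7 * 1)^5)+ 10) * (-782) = 6898602708847/525255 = 13133816.35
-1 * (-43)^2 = -1849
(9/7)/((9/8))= 8/7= 1.14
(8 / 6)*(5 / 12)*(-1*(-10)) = 50 / 9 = 5.56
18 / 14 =9 / 7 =1.29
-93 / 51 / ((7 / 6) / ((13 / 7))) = -2418 / 833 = -2.90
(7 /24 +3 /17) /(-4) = -191 /1632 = -0.12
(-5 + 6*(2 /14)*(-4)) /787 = -59 /5509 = -0.01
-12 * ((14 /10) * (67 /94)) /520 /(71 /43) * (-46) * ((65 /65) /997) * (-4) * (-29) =80708334 /1081271425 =0.07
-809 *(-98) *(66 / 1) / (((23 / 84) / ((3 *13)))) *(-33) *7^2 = -27718673686704 / 23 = -1205159725508.87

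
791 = 791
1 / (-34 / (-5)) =5 / 34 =0.15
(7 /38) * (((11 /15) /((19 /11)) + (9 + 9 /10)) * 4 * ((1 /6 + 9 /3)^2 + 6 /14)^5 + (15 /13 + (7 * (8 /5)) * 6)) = 9718487218284078233891 /10219896019307520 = 950937.97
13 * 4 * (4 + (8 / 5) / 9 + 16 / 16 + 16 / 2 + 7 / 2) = 39026 / 45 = 867.24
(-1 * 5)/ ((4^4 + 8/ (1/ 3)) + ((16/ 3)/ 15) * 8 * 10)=-45/ 2776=-0.02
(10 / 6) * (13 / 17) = 65 / 51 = 1.27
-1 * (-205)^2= -42025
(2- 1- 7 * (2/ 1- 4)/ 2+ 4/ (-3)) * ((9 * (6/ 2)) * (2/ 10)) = 36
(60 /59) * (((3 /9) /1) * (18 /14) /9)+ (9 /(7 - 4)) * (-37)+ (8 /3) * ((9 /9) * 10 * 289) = 9411091 /1239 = 7595.72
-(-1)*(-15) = -15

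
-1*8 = -8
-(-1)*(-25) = -25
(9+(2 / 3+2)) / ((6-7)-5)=-35 / 18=-1.94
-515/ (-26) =515/ 26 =19.81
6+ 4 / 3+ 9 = 49 / 3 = 16.33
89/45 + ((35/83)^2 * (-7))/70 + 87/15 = 962255/124002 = 7.76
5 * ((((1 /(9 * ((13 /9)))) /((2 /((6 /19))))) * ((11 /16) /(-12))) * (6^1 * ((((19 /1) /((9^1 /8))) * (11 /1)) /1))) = -605 /156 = -3.88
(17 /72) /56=17 /4032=0.00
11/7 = 1.57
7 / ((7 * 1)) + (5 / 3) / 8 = 29 / 24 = 1.21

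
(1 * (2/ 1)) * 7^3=686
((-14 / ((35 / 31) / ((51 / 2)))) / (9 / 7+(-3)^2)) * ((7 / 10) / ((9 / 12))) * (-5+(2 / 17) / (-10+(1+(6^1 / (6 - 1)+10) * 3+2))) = 54467 / 380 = 143.33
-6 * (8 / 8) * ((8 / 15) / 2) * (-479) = 3832 / 5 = 766.40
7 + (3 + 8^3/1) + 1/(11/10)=5752/11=522.91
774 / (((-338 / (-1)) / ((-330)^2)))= 42144300 / 169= 249374.56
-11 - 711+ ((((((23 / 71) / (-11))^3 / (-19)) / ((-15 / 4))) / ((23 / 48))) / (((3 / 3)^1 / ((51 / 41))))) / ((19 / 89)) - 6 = -25665252807953624 / 35254467931705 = -728.00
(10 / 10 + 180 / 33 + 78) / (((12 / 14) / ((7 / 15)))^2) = 2230529 / 89100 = 25.03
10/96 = 5/48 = 0.10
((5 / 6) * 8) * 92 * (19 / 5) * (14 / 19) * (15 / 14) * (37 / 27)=68080 / 27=2521.48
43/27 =1.59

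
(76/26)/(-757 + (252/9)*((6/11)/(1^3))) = -0.00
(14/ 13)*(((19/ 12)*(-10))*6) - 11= -1473/ 13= -113.31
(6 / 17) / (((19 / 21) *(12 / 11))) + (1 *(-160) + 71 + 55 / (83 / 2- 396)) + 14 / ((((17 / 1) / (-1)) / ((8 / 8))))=-41047715 / 458014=-89.62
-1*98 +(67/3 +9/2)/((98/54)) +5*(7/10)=-79.71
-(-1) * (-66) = -66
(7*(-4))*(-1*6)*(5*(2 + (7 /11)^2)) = 244440 /121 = 2020.17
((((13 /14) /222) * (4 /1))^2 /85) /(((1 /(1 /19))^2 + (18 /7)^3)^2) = 405769 /17605299688597125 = 0.00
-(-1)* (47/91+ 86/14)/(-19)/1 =-606/1729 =-0.35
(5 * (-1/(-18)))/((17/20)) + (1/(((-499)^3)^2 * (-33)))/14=118875949528851907649/363760405558286837562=0.33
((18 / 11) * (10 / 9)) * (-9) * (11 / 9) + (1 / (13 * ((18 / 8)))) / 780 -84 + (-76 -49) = -5224634 / 22815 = -229.00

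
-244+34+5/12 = -2515/12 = -209.58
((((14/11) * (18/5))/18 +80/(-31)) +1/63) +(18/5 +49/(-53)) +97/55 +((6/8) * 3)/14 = 104277253/45543960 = 2.29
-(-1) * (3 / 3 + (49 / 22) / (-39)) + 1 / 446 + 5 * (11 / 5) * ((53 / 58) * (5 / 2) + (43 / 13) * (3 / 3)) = 693131405 / 11097372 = 62.46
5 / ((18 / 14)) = 35 / 9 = 3.89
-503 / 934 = -0.54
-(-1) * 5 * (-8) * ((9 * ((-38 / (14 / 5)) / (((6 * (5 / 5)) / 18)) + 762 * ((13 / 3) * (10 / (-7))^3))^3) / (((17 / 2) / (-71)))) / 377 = -1863891633581815864230000 / 258626267263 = -7206892220604.97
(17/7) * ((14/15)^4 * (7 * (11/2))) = 3591896/50625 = 70.95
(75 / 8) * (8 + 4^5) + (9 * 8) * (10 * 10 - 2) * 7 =59067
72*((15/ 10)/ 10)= 54/ 5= 10.80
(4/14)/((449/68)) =136/3143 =0.04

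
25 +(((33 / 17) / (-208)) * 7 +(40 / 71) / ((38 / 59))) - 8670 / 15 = -2633984531 / 4770064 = -552.19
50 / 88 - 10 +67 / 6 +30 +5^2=7489 / 132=56.73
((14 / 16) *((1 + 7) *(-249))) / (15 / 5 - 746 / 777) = -1354311 / 1585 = -854.45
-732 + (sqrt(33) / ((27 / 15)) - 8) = -740 + 5 * sqrt(33) / 9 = -736.81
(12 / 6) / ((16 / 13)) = 13 / 8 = 1.62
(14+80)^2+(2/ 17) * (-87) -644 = 139090/ 17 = 8181.76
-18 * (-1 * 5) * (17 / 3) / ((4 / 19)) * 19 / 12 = 30685 / 8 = 3835.62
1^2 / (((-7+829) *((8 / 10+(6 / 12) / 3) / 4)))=0.01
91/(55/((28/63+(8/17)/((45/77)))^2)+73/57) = 4740586032/1901397703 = 2.49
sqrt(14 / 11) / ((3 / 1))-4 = -4+ sqrt(154) / 33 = -3.62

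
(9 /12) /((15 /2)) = 1 /10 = 0.10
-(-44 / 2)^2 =-484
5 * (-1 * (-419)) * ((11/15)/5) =4609/15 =307.27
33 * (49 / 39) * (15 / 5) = 1617 / 13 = 124.38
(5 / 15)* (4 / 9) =4 / 27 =0.15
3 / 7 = 0.43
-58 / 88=-29 / 44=-0.66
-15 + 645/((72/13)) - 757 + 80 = -13813/24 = -575.54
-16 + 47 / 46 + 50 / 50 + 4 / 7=-4317 / 322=-13.41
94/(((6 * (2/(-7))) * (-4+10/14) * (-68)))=-2303/9384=-0.25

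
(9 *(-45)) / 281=-405 / 281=-1.44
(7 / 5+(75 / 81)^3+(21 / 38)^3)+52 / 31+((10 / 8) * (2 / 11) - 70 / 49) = 2.84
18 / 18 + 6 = 7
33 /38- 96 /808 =2877 /3838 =0.75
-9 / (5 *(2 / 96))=-432 / 5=-86.40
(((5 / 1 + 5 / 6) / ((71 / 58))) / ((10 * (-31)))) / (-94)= 203 / 1241364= 0.00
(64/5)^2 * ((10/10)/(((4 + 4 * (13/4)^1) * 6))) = 2048/1275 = 1.61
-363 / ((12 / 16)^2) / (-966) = 968 / 1449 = 0.67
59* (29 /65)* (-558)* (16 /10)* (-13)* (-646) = -197363439.36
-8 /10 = -4 /5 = -0.80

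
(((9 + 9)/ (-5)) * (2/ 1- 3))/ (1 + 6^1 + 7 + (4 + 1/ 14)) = 0.20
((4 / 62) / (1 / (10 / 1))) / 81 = 20 / 2511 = 0.01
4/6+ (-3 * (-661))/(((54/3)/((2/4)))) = 223/4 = 55.75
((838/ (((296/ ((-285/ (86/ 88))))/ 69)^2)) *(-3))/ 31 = -58817769285825/ 156939422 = -374780.08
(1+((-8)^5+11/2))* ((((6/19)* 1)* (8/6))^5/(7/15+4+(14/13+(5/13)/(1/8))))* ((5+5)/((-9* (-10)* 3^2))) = -23259791360/37460901771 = -0.62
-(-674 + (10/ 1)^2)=574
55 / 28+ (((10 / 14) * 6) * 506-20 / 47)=2855865 / 1316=2170.11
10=10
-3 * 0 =0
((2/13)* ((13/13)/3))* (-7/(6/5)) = -35/117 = -0.30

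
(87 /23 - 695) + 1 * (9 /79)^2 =-99217555 /143543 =-691.20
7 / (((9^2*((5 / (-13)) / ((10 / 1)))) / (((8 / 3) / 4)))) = -364 / 243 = -1.50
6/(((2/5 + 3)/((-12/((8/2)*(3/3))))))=-90/17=-5.29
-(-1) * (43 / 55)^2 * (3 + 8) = 6.72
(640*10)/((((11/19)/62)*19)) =396800/11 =36072.73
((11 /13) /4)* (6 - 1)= 55 /52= 1.06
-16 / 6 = -8 / 3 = -2.67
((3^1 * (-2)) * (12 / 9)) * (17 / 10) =-68 / 5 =-13.60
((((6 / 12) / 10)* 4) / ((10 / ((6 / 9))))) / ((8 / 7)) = 7 / 600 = 0.01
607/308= 1.97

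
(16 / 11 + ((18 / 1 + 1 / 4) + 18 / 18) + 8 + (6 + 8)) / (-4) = -10.68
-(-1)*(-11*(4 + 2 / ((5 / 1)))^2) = -5324 / 25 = -212.96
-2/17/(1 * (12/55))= -55/102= -0.54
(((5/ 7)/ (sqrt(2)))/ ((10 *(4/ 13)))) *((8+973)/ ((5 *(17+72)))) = 12753 *sqrt(2)/ 49840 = 0.36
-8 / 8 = -1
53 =53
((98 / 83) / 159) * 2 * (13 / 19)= 2548 / 250743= 0.01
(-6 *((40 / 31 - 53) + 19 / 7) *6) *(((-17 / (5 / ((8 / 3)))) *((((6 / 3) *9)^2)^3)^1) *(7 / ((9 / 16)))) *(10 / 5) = -2098348514869248 / 155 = -13537732353995.15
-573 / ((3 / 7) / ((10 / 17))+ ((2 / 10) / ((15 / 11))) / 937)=-563746050 / 716959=-786.30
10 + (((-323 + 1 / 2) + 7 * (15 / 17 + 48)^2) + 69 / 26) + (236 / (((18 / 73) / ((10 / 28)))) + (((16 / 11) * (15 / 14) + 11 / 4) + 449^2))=324875366969 / 1487772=218363.68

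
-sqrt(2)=-1.41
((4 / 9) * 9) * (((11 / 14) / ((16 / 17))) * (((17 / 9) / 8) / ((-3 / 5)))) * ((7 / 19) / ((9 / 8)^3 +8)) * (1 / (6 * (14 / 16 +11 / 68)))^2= -117597568 / 88577906805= -0.00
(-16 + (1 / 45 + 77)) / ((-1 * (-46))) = 1373 / 1035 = 1.33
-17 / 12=-1.42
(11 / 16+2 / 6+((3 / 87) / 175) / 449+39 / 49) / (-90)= -1390968661 / 68907132000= -0.02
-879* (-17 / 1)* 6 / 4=44829 / 2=22414.50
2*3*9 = 54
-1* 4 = -4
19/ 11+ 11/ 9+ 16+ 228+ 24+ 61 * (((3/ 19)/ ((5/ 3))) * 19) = 188471/ 495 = 380.75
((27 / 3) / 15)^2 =9 / 25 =0.36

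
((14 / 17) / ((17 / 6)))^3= 592704 / 24137569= 0.02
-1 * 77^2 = -5929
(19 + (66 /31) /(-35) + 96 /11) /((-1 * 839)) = -330199 /10013465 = -0.03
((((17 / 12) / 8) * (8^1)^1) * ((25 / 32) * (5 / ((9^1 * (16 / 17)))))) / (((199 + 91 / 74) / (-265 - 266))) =-78860875 / 45517824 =-1.73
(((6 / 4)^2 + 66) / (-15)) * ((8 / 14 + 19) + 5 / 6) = -11141 / 120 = -92.84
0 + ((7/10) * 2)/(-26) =-7/130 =-0.05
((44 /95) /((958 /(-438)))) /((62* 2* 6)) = -803 /2821310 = -0.00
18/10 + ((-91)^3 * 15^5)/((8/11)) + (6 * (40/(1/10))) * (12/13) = -409153728206439/520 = -786834092704.69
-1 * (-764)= 764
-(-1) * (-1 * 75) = -75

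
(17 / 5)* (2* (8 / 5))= 272 / 25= 10.88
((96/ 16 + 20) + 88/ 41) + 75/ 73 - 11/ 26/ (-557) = 1264557717/ 43344626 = 29.17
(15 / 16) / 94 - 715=-1075345 / 1504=-714.99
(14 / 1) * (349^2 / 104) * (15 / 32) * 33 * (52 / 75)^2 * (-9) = -1097305209 / 1000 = -1097305.21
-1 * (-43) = 43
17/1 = 17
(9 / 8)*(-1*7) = -63 / 8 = -7.88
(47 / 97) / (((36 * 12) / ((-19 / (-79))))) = 893 / 3310416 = 0.00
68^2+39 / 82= 379207 / 82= 4624.48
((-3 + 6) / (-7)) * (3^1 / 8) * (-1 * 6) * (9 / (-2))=-243 / 56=-4.34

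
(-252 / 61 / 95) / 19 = -252 / 110105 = -0.00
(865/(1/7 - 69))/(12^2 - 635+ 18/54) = 0.03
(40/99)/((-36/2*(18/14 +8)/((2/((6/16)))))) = -448/34749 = -0.01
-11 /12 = -0.92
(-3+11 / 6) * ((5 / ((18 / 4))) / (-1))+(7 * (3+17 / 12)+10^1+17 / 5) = 24631 / 540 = 45.61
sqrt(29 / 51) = sqrt(1479) / 51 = 0.75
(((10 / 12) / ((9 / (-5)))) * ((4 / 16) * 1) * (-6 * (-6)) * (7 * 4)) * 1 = -350 / 3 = -116.67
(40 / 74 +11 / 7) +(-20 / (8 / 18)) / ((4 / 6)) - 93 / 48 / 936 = -253634077 / 3878784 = -65.39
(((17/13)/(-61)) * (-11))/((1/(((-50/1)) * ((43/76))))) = -201025/30134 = -6.67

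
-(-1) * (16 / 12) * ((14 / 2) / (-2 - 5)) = -4 / 3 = -1.33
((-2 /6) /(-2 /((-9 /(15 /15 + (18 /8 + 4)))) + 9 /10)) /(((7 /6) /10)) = -900 /791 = -1.14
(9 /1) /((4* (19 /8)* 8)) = 9 /76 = 0.12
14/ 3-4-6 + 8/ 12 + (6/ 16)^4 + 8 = 41203/ 12288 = 3.35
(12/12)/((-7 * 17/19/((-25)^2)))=-11875/119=-99.79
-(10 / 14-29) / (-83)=-198 / 581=-0.34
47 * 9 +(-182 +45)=286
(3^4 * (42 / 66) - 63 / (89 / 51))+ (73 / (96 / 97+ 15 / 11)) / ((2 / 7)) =124.01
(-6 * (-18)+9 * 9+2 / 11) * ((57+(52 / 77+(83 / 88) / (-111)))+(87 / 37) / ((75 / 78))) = 19439538721 / 1709400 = 11372.14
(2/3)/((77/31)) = 62/231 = 0.27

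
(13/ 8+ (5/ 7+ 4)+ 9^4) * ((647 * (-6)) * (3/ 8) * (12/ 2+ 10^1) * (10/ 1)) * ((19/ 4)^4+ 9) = -1420102434695625/ 1792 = -792467876504.26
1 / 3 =0.33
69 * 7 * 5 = 2415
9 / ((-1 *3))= -3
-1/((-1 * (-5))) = -1/5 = -0.20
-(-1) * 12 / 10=6 / 5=1.20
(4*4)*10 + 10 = 170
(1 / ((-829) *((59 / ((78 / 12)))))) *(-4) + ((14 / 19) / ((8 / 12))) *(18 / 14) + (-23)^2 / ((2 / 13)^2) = 83086438273 / 3717236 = 22351.67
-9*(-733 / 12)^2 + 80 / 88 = -5910019 / 176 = -33579.65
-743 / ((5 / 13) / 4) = -38636 / 5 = -7727.20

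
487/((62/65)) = 31655/62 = 510.56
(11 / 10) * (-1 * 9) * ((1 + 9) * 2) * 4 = -792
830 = 830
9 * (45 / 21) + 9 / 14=279 / 14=19.93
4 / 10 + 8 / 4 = 12 / 5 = 2.40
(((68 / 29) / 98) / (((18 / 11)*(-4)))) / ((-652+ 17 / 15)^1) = 935 / 166478676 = 0.00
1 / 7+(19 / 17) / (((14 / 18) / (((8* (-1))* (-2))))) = 2753 / 119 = 23.13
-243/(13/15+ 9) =-3645/148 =-24.63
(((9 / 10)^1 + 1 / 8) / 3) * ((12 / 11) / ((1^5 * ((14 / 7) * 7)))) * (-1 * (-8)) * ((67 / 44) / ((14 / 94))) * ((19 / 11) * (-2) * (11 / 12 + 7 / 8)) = -105482053 / 7826280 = -13.48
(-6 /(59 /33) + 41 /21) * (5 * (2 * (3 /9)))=-17390 /3717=-4.68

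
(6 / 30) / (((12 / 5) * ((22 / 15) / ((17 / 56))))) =0.02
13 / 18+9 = 175 / 18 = 9.72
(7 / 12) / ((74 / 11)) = 77 / 888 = 0.09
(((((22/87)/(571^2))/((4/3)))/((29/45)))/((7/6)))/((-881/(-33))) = 49005/1690994366327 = 0.00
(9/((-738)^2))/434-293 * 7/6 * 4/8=-4488945761/26263944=-170.92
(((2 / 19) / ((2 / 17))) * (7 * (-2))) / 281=-238 / 5339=-0.04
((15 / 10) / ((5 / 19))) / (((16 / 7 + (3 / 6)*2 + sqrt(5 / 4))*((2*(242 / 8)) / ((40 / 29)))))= 293664 / 6565339-44688*sqrt(5) / 6565339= 0.03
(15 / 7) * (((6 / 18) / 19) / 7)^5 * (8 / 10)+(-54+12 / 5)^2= 1570654546044876784 / 589903906783275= 2662.56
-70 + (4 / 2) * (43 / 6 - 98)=-755 / 3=-251.67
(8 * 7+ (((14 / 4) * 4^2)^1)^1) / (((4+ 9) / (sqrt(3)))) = 112 * sqrt(3) / 13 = 14.92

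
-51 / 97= -0.53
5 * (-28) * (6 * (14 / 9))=-3920 / 3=-1306.67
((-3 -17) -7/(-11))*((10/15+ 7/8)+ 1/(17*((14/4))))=-316021/10472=-30.18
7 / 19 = 0.37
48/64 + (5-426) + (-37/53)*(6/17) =-1515469/3604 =-420.50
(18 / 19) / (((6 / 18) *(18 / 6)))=18 / 19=0.95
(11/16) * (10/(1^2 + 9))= 11/16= 0.69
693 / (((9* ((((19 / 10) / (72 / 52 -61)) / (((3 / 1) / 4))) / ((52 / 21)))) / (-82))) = 6990500 / 19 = 367921.05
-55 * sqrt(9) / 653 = -165 / 653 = -0.25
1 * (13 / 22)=13 / 22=0.59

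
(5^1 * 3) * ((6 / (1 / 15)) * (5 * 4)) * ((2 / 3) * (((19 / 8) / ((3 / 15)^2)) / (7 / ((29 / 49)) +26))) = 30993750 / 1097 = 28253.19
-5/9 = -0.56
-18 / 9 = -2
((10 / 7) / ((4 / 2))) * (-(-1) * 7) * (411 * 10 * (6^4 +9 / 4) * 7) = 373506525 / 2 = 186753262.50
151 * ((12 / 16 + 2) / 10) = 1661 / 40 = 41.52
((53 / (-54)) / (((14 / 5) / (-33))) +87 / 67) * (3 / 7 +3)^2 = 3475664 / 22981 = 151.24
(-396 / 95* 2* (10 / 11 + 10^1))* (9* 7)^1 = -108864 / 19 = -5729.68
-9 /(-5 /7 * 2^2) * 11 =693 /20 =34.65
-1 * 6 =-6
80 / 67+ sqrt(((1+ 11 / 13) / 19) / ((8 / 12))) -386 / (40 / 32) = -103048 / 335+ 6* sqrt(247) / 247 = -307.22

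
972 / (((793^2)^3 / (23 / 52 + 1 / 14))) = 45441 / 22629789605063008459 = 0.00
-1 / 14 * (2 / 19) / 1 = -1 / 133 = -0.01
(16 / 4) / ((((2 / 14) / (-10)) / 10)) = -2800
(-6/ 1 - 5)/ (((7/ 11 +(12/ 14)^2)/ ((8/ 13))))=-47432/ 9607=-4.94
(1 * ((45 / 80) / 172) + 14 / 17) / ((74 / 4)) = 38681 / 865504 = 0.04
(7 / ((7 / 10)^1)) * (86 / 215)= 4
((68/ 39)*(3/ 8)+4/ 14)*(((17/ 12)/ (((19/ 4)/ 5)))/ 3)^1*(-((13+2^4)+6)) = -425/ 26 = -16.35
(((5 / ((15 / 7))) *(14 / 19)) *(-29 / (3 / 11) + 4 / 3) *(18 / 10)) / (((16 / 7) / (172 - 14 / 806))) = -1497698181 / 61256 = -24449.82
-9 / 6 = -3 / 2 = -1.50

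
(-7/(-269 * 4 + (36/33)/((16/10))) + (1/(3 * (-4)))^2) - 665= -2265348487/3406608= -664.99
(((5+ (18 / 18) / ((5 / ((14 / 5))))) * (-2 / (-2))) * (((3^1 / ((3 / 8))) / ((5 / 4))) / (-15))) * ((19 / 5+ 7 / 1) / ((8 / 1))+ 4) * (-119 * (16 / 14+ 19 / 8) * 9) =149429031 / 3125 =47817.29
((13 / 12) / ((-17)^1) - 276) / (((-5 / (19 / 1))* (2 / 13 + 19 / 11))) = 153013289 / 274380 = 557.67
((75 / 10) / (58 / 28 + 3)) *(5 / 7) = 75 / 71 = 1.06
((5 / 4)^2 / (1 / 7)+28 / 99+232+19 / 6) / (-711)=-390277 / 1126224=-0.35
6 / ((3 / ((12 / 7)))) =24 / 7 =3.43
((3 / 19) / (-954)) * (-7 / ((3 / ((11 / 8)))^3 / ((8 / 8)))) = 9317 / 83524608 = 0.00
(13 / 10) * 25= 65 / 2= 32.50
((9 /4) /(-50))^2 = 81 /40000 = 0.00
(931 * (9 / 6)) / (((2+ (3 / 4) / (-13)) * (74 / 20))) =726180 / 3737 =194.32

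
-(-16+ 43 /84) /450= 1301 /37800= 0.03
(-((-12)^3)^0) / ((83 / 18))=-18 / 83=-0.22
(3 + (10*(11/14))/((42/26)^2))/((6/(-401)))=-401.74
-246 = -246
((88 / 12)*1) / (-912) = -11 / 1368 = -0.01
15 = 15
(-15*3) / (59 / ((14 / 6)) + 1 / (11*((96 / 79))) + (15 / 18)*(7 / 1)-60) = 66528 / 42587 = 1.56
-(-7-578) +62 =647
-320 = -320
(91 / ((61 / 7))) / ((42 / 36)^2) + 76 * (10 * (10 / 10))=46828 / 61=767.67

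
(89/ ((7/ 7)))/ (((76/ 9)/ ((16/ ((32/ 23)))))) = 18423/ 152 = 121.20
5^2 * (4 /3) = 100 /3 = 33.33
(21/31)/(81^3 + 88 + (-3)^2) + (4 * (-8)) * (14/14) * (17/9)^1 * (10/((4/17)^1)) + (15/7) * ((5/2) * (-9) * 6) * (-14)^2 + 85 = -1253845367843/21185586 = -59183.89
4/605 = 0.01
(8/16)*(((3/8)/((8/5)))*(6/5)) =9/64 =0.14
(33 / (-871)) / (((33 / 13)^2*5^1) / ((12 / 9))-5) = -1716 / 867985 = -0.00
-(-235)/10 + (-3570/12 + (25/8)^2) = -16911/64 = -264.23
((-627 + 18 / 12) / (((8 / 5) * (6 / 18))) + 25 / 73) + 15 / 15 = -1368277 / 1168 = -1171.47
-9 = -9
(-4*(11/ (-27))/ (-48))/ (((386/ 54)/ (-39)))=143/ 772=0.19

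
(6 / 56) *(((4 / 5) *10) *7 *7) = 42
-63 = -63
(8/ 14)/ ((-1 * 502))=-2/ 1757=-0.00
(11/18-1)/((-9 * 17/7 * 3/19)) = 0.11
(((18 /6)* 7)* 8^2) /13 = 1344 /13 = 103.38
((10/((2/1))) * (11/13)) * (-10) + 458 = 5404/13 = 415.69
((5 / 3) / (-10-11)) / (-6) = 5 / 378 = 0.01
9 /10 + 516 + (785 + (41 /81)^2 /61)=1301.90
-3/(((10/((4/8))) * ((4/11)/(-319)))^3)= 129619803687/512000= 253163.68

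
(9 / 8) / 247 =0.00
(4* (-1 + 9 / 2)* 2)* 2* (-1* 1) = -56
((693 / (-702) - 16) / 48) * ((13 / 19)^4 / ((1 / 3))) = -2911025 / 12510816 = -0.23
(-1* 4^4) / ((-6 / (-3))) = -128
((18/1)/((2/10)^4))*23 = 258750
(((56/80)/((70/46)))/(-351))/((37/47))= -1081/649350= -0.00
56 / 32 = 7 / 4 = 1.75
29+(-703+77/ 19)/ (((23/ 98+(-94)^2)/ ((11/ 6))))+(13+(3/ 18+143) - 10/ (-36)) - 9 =26105999812/ 148077621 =176.30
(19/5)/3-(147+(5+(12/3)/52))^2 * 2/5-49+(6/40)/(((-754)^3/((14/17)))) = -9298.69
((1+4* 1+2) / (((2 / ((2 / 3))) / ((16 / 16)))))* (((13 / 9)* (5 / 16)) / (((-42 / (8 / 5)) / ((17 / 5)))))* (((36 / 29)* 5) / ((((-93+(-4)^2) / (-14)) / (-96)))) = 14144 / 957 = 14.78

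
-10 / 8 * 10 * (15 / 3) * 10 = -625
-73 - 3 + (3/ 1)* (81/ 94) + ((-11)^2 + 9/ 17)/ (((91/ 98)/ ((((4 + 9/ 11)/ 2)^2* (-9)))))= -17368389275/ 2513654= -6909.62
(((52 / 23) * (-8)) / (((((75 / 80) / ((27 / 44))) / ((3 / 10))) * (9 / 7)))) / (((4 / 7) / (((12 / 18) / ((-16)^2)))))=-637 / 50600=-0.01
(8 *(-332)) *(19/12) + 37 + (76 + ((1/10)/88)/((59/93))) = -637421561/155760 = -4092.33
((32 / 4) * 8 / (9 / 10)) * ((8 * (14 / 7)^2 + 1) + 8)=26240 / 9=2915.56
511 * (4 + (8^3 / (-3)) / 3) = -243236 / 9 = -27026.22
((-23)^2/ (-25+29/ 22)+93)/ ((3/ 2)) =73630/ 1563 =47.11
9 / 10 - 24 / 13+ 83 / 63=3041 / 8190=0.37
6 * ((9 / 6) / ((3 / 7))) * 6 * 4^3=8064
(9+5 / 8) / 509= 0.02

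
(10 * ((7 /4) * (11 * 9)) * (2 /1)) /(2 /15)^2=194906.25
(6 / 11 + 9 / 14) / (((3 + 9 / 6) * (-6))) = -61 / 1386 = -0.04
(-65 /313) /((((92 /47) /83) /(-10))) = 1267825 /14398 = 88.06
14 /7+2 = 4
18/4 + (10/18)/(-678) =4.50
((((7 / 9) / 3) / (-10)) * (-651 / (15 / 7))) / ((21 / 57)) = 28861 / 1350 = 21.38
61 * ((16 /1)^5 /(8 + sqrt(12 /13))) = 1663041536 /205 - 31981568 * sqrt(39) /205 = 7138130.28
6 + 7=13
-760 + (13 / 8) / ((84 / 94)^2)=-10696403 / 14112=-757.97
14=14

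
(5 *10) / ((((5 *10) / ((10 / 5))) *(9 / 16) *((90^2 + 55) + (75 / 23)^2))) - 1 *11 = -11.00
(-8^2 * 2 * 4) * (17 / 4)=-2176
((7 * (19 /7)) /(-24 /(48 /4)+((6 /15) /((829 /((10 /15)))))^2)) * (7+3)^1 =-14689776375 /154629217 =-95.00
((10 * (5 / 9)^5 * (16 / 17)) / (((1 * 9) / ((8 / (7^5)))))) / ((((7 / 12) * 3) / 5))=80000000 / 1062899537553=0.00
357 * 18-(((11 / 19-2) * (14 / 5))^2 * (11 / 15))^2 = 12810563313786 / 2036265625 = 6291.20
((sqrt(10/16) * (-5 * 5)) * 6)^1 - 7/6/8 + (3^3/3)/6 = 65/48 - 75 * sqrt(10)/2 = -117.23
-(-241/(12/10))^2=-1452025/36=-40334.03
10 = 10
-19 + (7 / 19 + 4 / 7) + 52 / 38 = -16.69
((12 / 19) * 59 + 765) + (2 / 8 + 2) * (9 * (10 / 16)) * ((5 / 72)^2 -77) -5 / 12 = -20151403 / 116736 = -172.62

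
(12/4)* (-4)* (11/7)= -132/7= -18.86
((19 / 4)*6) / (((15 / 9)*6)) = 57 / 20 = 2.85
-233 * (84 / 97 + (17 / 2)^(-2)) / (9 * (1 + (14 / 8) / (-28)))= -91947392 / 3784455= -24.30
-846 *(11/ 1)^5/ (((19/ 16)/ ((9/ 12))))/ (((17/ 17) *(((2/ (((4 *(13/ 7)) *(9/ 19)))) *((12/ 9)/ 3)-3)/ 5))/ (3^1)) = 2347696648440/ 4997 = 469821222.42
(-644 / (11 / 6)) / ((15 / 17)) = -21896 / 55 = -398.11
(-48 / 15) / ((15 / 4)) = -64 / 75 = -0.85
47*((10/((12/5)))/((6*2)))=1175/72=16.32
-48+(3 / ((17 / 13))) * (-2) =-894 / 17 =-52.59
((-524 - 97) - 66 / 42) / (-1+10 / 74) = 80623 / 112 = 719.85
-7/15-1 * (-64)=953/15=63.53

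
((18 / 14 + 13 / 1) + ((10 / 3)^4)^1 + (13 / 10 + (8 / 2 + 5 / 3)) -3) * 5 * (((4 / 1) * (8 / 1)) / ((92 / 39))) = 41781532 / 4347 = 9611.58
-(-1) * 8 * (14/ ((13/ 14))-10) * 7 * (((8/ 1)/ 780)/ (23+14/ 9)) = 22176/ 186745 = 0.12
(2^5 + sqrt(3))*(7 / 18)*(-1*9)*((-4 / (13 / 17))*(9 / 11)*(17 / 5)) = 36414*sqrt(3) / 715 + 1165248 / 715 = 1717.93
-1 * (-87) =87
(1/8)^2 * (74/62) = 37/1984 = 0.02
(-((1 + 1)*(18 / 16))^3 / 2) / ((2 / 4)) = -729 / 64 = -11.39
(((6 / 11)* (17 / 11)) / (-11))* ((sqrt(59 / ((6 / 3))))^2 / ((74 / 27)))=-81243 / 98494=-0.82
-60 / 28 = -15 / 7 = -2.14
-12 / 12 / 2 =-1 / 2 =-0.50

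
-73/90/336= -73/30240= -0.00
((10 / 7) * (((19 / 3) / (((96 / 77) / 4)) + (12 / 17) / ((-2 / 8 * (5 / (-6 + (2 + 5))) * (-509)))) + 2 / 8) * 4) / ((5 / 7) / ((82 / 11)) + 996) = 5254471522 / 44526875643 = 0.12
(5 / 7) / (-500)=-1 / 700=-0.00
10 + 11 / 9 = 101 / 9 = 11.22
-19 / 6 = -3.17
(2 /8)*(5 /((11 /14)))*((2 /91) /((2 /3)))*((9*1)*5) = 675 /286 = 2.36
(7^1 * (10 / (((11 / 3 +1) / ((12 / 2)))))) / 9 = 10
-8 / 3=-2.67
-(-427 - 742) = 1169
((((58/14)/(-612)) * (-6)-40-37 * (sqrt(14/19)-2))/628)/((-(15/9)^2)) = -14583/747320 + 333 * sqrt(266)/298300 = -0.00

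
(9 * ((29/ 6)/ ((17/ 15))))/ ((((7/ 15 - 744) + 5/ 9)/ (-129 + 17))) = 1644300/ 284189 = 5.79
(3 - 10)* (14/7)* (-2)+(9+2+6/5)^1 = 201/5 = 40.20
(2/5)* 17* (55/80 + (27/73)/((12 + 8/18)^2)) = 10739563/2289280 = 4.69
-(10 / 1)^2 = -100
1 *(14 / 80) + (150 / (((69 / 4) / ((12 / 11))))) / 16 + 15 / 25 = 13843 / 10120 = 1.37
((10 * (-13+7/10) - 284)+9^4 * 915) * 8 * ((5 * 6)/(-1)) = -1440697920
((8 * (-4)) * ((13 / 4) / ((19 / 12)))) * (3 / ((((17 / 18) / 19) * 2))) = -33696 / 17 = -1982.12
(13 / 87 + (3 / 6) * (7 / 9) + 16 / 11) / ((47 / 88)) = 45772 / 12267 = 3.73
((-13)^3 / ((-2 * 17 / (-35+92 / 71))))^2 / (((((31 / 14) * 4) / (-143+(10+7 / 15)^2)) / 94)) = -481966972535729317 / 286240050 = -1683785943.08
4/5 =0.80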